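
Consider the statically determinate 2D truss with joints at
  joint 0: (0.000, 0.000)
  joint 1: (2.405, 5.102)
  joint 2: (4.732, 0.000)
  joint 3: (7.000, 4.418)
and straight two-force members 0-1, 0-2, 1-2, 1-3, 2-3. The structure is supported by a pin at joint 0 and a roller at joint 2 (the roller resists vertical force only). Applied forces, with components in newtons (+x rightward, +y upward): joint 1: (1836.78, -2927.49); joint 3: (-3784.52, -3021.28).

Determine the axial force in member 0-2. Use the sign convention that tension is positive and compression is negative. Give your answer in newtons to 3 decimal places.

N=4 nodes, M=5 members, R=3 reactions → 2N=8, M+R=8
member 0 (0-1): L=5.6404, (cx,cy)=(0.4264,0.9045)
member 1 (0-2): L=4.7320, (cx,cy)=(1.0000,0.0000)
member 2 (1-2): L=5.6076, (cx,cy)=(0.4150,-0.9098)
member 3 (1-3): L=4.6456, (cx,cy)=(0.9891,-0.1472)
member 4 (2-3): L=4.9661, (cx,cy)=(0.4567,0.8896)
solve A·x = −loads:
  F[0-1] = -1707.5397 N (compression)
  F[0-2] = -1219.6688 N (compression)
  F[1-2] = -1180.5171 N (compression)
  F[1-3] = -2097.8334 N (compression)
  F[2-3] = -3743.3262 N (compression)
  Rx@0 = +1947.7400 N
  Ry@0 = +1544.5402 N
  Ry@2 = +4404.2298 N

-1219.669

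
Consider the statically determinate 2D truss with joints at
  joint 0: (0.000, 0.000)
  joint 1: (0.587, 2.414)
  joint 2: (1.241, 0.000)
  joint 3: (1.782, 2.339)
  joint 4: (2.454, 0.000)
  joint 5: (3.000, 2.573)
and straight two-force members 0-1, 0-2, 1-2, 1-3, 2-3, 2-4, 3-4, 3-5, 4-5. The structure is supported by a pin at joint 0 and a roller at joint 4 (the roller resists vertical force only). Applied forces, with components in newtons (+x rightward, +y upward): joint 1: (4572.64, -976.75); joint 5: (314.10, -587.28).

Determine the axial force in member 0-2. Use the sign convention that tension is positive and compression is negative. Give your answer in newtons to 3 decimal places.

3861.802

N=6 nodes, M=9 members, R=3 reactions → 2N=12, M+R=12
member 0 (0-1): L=2.4843, (cx,cy)=(0.2363,0.9717)
member 1 (0-2): L=1.2410, (cx,cy)=(1.0000,0.0000)
member 2 (1-2): L=2.5010, (cx,cy)=(0.2615,-0.9652)
member 3 (1-3): L=1.1974, (cx,cy)=(0.9980,-0.0626)
member 4 (2-3): L=2.4008, (cx,cy)=(0.2253,0.9743)
member 5 (2-4): L=1.2130, (cx,cy)=(1.0000,0.0000)
member 6 (3-4): L=2.4336, (cx,cy)=(0.2761,-0.9611)
member 7 (3-5): L=1.2403, (cx,cy)=(0.9820,0.1887)
member 8 (4-5): L=2.6303, (cx,cy)=(0.2076,0.9782)
solve A·x = −loads:
  F[0-1] = +4337.8188 N (tension)
  F[0-2] = +3861.8016 N (tension)
  F[1-2] = -5237.2660 N (compression)
  F[1-3] = -2182.4785 N (compression)
  F[2-3] = +5188.4917 N (tension)
  F[2-4] = +1323.0858 N (tension)
  F[3-4] = -5310.3423 N (compression)
  F[3-5] = +465.7332 N (tension)
  F[4-5] = -690.1827 N (compression)
  Rx@0 = -4886.7400 N
  Ry@0 = -4214.9938 N
  Ry@4 = +5779.0238 N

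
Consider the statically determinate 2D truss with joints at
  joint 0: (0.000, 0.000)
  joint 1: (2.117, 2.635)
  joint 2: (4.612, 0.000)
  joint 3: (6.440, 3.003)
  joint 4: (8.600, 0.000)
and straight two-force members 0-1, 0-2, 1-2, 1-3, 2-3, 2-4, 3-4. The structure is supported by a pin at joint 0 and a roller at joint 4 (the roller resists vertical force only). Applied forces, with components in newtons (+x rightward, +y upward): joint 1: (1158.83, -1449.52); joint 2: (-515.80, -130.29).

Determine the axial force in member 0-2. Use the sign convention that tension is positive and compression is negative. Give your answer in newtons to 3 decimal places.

1284.204

N=5 nodes, M=7 members, R=3 reactions → 2N=10, M+R=10
member 0 (0-1): L=3.3801, (cx,cy)=(0.6263,0.7796)
member 1 (0-2): L=4.6120, (cx,cy)=(1.0000,0.0000)
member 2 (1-2): L=3.6288, (cx,cy)=(0.6876,-0.7261)
member 3 (1-3): L=4.3386, (cx,cy)=(0.9964,0.0848)
member 4 (2-3): L=3.5156, (cx,cy)=(0.5200,0.8542)
member 5 (2-4): L=3.9880, (cx,cy)=(1.0000,0.0000)
member 6 (3-4): L=3.6991, (cx,cy)=(0.5839,-0.8118)
solve A·x = −loads:
  F[0-1] = -1023.7207 N (compression)
  F[0-2] = +1284.2040 N (tension)
  F[1-2] = -1025.5201 N (compression)
  F[1-3] = -1098.8639 N (compression)
  F[2-3] = +1024.3121 N (tension)
  F[2-4] = +562.2976 N (tension)
  F[3-4] = -962.9701 N (compression)
  Rx@0 = -643.0300 N
  Ry@0 = +798.0602 N
  Ry@4 = +781.7498 N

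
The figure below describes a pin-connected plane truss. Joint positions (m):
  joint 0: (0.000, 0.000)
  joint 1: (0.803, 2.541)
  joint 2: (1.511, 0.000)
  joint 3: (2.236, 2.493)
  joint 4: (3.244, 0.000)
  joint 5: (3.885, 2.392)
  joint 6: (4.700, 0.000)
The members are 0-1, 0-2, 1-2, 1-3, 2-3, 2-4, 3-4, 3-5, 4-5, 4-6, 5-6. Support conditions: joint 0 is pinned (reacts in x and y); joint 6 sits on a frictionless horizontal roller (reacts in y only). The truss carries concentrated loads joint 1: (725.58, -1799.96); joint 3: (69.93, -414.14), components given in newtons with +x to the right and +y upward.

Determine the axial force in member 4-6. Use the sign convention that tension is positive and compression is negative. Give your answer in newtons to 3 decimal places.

318.204

N=7 nodes, M=11 members, R=3 reactions → 2N=14, M+R=14
member 0 (0-1): L=2.6649, (cx,cy)=(0.3013,0.9535)
member 1 (0-2): L=1.5110, (cx,cy)=(1.0000,0.0000)
member 2 (1-2): L=2.6378, (cx,cy)=(0.2684,-0.9633)
member 3 (1-3): L=1.4338, (cx,cy)=(0.9994,-0.0335)
member 4 (2-3): L=2.5963, (cx,cy)=(0.2792,0.9602)
member 5 (2-4): L=1.7330, (cx,cy)=(1.0000,0.0000)
member 6 (3-4): L=2.6891, (cx,cy)=(0.3749,-0.9271)
member 7 (3-5): L=1.6521, (cx,cy)=(0.9981,-0.0611)
member 8 (4-5): L=2.4764, (cx,cy)=(0.2588,0.9659)
member 9 (4-6): L=1.4560, (cx,cy)=(1.0000,0.0000)
member 10 (5-6): L=2.5270, (cx,cy)=(0.3225,-0.9466)
solve A·x = −loads:
  F[0-1] = -1342.5840 N (compression)
  F[0-2] = +1200.0694 N (tension)
  F[1-2] = -504.9942 N (compression)
  F[1-3] = -995.1535 N (compression)
  F[2-3] = +506.6172 N (tension)
  F[2-4] = +923.0551 N (tension)
  F[3-4] = -970.4206 N (compression)
  F[3-5] = -560.3407 N (compression)
  F[4-5] = +931.4058 N (tension)
  F[4-6] = +318.2040 N (tension)
  F[5-6] = -986.6400 N (compression)
  Rx@0 = -795.5100 N
  Ry@0 = +1280.1810 N
  Ry@6 = +933.9190 N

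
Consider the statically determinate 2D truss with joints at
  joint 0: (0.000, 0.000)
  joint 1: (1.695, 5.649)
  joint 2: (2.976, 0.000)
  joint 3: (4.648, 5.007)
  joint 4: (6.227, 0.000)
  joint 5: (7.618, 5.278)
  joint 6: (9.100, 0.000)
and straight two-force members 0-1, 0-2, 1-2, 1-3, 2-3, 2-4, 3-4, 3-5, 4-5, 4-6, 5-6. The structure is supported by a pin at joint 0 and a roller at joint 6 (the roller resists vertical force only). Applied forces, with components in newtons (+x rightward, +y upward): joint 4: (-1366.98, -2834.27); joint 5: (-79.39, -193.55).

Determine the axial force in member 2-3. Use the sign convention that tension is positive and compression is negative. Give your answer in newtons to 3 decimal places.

N=7 nodes, M=11 members, R=3 reactions → 2N=14, M+R=14
member 0 (0-1): L=5.8978, (cx,cy)=(0.2874,0.9578)
member 1 (0-2): L=2.9760, (cx,cy)=(1.0000,0.0000)
member 2 (1-2): L=5.7924, (cx,cy)=(0.2212,-0.9752)
member 3 (1-3): L=3.0220, (cx,cy)=(0.9772,-0.2124)
member 4 (2-3): L=5.2788, (cx,cy)=(0.3167,0.9485)
member 5 (2-4): L=3.2510, (cx,cy)=(1.0000,0.0000)
member 6 (3-4): L=5.2501, (cx,cy)=(0.3008,-0.9537)
member 7 (3-5): L=2.9823, (cx,cy)=(0.9959,0.0909)
member 8 (4-5): L=5.4582, (cx,cy)=(0.2548,0.9670)
member 9 (4-6): L=2.8730, (cx,cy)=(1.0000,0.0000)
member 10 (5-6): L=5.4821, (cx,cy)=(0.2703,-0.9628)
solve A·x = −loads:
  F[0-1] = -1015.2164 N (compression)
  F[0-2] = -1154.6023 N (compression)
  F[1-2] = +1117.1953 N (tension)
  F[1-3] = -551.4236 N (compression)
  F[2-3] = -1148.6753 N (compression)
  F[2-4] = -543.7030 N (compression)
  F[3-4] = +907.1274 N (tension)
  F[3-5] = -1180.3757 N (compression)
  F[4-5] = +2036.3793 N (tension)
  F[4-6] = +577.1414 N (tension)
  F[5-6] = -2134.9234 N (compression)
  Rx@0 = +1446.3700 N
  Ry@0 = +972.3867 N
  Ry@6 = +2055.4333 N

-1148.675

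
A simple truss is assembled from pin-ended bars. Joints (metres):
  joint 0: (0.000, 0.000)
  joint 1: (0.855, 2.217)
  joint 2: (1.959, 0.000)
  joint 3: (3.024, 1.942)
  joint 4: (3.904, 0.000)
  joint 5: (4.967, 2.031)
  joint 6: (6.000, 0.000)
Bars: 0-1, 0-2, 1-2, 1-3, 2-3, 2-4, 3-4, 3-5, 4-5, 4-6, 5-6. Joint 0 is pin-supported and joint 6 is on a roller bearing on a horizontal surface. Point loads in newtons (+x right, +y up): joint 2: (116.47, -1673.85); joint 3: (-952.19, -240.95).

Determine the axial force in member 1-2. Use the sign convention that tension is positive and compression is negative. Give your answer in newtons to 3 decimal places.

N=7 nodes, M=11 members, R=3 reactions → 2N=14, M+R=14
member 0 (0-1): L=2.3762, (cx,cy)=(0.3598,0.9330)
member 1 (0-2): L=1.9590, (cx,cy)=(1.0000,0.0000)
member 2 (1-2): L=2.4767, (cx,cy)=(0.4458,-0.8952)
member 3 (1-3): L=2.1864, (cx,cy)=(0.9921,-0.1258)
member 4 (2-3): L=2.2149, (cx,cy)=(0.4808,0.8768)
member 5 (2-4): L=1.9450, (cx,cy)=(1.0000,0.0000)
member 6 (3-4): L=2.1321, (cx,cy)=(0.4127,-0.9108)
member 7 (3-5): L=1.9450, (cx,cy)=(0.9990,0.0458)
member 8 (4-5): L=2.2924, (cx,cy)=(0.4637,0.8860)
member 9 (4-6): L=2.0960, (cx,cy)=(1.0000,0.0000)
member 10 (5-6): L=2.2786, (cx,cy)=(0.4533,-0.8913)
solve A·x = −loads:
  F[0-1] = -1666.6756 N (compression)
  F[0-2] = -236.0085 N (compression)
  F[1-2] = +1944.9150 N (tension)
  F[1-3] = -1478.4170 N (compression)
  F[2-3] = -76.5803 N (compression)
  F[2-4] = +551.3088 N (tension)
  F[3-4] = -414.1007 N (compression)
  F[3-5] = -380.7907 N (compression)
  F[4-5] = +425.7212 N (tension)
  F[4-6] = +182.9792 N (tension)
  F[5-6] = -403.6182 N (compression)
  Rx@0 = +835.7200 N
  Ry@0 = +1555.0413 N
  Ry@6 = +359.7587 N

1944.915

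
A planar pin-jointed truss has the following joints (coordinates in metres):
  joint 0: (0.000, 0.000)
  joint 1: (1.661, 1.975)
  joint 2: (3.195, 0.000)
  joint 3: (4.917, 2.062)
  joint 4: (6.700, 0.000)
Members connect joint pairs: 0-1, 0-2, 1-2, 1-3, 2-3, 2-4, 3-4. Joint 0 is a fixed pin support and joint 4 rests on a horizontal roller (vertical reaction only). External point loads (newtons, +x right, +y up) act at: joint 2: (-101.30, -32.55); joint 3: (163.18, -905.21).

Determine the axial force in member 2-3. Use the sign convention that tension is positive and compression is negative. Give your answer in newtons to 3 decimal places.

N=5 nodes, M=7 members, R=3 reactions → 2N=10, M+R=10
member 0 (0-1): L=2.5806, (cx,cy)=(0.6436,0.7653)
member 1 (0-2): L=3.1950, (cx,cy)=(1.0000,0.0000)
member 2 (1-2): L=2.5008, (cx,cy)=(0.6134,-0.7898)
member 3 (1-3): L=3.2572, (cx,cy)=(0.9996,0.0267)
member 4 (2-3): L=2.6865, (cx,cy)=(0.6410,0.7675)
member 5 (2-4): L=3.5050, (cx,cy)=(1.0000,0.0000)
member 6 (3-4): L=2.7260, (cx,cy)=(0.6541,-0.7564)
solve A·x = −loads:
  F[0-1] = -271.3906 N (compression)
  F[0-2] = +236.5596 N (tension)
  F[1-2] = +251.8560 N (tension)
  F[1-3] = -329.2892 N (compression)
  F[2-3] = -216.7366 N (compression)
  F[2-4] = +631.2776 N (tension)
  F[3-4] = -965.1408 N (compression)
  Rx@0 = -61.8800 N
  Ry@0 = +207.7015 N
  Ry@4 = +730.0585 N

-216.737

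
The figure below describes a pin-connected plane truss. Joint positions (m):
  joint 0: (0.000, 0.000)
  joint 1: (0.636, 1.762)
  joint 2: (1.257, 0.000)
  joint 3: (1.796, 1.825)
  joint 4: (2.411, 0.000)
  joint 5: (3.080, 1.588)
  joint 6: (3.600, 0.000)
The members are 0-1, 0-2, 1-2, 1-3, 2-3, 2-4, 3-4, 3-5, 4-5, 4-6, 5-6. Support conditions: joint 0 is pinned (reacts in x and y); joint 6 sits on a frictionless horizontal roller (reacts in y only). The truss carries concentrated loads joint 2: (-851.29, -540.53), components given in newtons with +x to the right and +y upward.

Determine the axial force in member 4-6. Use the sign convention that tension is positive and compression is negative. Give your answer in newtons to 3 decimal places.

N=7 nodes, M=11 members, R=3 reactions → 2N=14, M+R=14
member 0 (0-1): L=1.8733, (cx,cy)=(0.3395,0.9406)
member 1 (0-2): L=1.2570, (cx,cy)=(1.0000,0.0000)
member 2 (1-2): L=1.8682, (cx,cy)=(0.3324,-0.9431)
member 3 (1-3): L=1.1617, (cx,cy)=(0.9985,0.0542)
member 4 (2-3): L=1.9029, (cx,cy)=(0.2832,0.9590)
member 5 (2-4): L=1.1540, (cx,cy)=(1.0000,0.0000)
member 6 (3-4): L=1.9258, (cx,cy)=(0.3193,-0.9476)
member 7 (3-5): L=1.3057, (cx,cy)=(0.9834,-0.1815)
member 8 (4-5): L=1.7232, (cx,cy)=(0.3882,0.9216)
member 9 (4-6): L=1.1890, (cx,cy)=(1.0000,0.0000)
member 10 (5-6): L=1.6710, (cx,cy)=(0.3112,-0.9503)
solve A·x = −loads:
  F[0-1] = -374.0107 N (compression)
  F[0-2] = -724.3084 N (compression)
  F[1-2] = +358.8240 N (tension)
  F[1-3] = -246.6177 N (compression)
  F[2-3] = +210.7397 N (tension)
  F[2-4] = +186.5633 N (tension)
  F[3-4] = -173.6244 N (compression)
  F[3-5] = -133.3327 N (compression)
  F[4-5] = +178.5381 N (tension)
  F[4-6] = +61.8024 N (tension)
  F[5-6] = -198.5962 N (compression)
  Rx@0 = +851.2900 N
  Ry@0 = +351.7949 N
  Ry@6 = +188.7351 N

61.802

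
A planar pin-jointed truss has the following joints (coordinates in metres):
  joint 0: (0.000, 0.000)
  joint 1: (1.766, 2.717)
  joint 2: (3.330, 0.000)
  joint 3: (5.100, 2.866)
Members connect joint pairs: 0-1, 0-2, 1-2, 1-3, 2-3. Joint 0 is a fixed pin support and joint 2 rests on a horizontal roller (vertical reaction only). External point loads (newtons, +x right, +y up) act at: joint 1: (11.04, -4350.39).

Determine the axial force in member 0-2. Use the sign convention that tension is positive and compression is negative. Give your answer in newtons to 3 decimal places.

1333.258

N=4 nodes, M=5 members, R=3 reactions → 2N=8, M+R=8
member 0 (0-1): L=3.2405, (cx,cy)=(0.5450,0.8385)
member 1 (0-2): L=3.3300, (cx,cy)=(1.0000,0.0000)
member 2 (1-2): L=3.1350, (cx,cy)=(0.4989,-0.8667)
member 3 (1-3): L=3.3373, (cx,cy)=(0.9990,0.0446)
member 4 (2-3): L=3.3685, (cx,cy)=(0.5255,0.8508)
solve A·x = −loads:
  F[0-1] = -2426.1875 N (compression)
  F[0-2] = +1333.2576 N (tension)
  F[1-2] = -2672.4770 N (compression)
  F[1-3] = -0.0000 N (compression)
  F[2-3] = -0.0000 N (compression)
  Rx@0 = -11.0400 N
  Ry@0 = +2034.2385 N
  Ry@2 = +2316.1515 N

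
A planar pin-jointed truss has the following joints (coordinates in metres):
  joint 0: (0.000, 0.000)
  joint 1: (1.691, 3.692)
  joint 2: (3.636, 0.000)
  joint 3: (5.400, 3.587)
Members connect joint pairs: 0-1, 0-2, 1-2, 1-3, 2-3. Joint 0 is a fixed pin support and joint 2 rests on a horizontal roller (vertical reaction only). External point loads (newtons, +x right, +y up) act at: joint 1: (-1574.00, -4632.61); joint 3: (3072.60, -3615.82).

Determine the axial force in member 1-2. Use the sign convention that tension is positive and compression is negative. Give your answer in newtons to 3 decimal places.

N=4 nodes, M=5 members, R=3 reactions → 2N=8, M+R=8
member 0 (0-1): L=4.0608, (cx,cy)=(0.4164,0.9092)
member 1 (0-2): L=3.6360, (cx,cy)=(1.0000,0.0000)
member 2 (1-2): L=4.1730, (cx,cy)=(0.4661,-0.8847)
member 3 (1-3): L=3.7105, (cx,cy)=(0.9996,-0.0283)
member 4 (2-3): L=3.9973, (cx,cy)=(0.4413,0.8974)
solve A·x = −loads:
  F[0-1] = +779.8787 N (tension)
  F[0-2] = +1173.8450 N (tension)
  F[1-2] = -6190.6504 N (compression)
  F[1-3] = +4786.0848 N (tension)
  F[2-3] = -3878.4698 N (compression)
  Rx@0 = -1498.6000 N
  Ry@0 = -709.0452 N
  Ry@2 = +8957.4752 N

-6190.650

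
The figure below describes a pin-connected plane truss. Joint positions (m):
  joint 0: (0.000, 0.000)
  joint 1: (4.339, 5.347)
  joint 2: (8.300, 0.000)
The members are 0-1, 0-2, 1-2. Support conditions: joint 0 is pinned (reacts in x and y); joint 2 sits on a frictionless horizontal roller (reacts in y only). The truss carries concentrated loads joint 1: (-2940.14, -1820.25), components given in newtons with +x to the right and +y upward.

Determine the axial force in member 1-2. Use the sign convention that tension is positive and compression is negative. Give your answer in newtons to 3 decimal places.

N=3 nodes, M=3 members, R=3 reactions → 2N=6, M+R=6
member 0 (0-1): L=6.8860, (cx,cy)=(0.6301,0.7765)
member 1 (0-2): L=8.3000, (cx,cy)=(1.0000,0.0000)
member 2 (1-2): L=6.6543, (cx,cy)=(0.5953,-0.8035)
solve A·x = −loads:
  F[0-1] = -3557.9686 N (compression)
  F[0-2] = -698.2040 N (compression)
  F[1-2] = +1172.9539 N (tension)
  Rx@0 = +2940.1400 N
  Ry@0 = +2762.7637 N
  Ry@2 = -942.5137 N

1172.954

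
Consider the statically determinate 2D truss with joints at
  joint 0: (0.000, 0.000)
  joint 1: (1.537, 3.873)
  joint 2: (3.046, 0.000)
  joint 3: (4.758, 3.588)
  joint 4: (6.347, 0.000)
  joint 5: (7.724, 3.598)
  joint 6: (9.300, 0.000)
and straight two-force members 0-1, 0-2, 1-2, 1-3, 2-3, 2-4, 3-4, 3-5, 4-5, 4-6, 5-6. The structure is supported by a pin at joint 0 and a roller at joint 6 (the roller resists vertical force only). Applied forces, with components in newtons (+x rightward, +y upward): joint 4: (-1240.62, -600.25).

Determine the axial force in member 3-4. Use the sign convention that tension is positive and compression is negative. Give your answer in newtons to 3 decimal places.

207.209

N=7 nodes, M=11 members, R=3 reactions → 2N=14, M+R=14
member 0 (0-1): L=4.1668, (cx,cy)=(0.3689,0.9295)
member 1 (0-2): L=3.0460, (cx,cy)=(1.0000,0.0000)
member 2 (1-2): L=4.1566, (cx,cy)=(0.3630,-0.9318)
member 3 (1-3): L=3.2336, (cx,cy)=(0.9961,-0.0881)
member 4 (2-3): L=3.9755, (cx,cy)=(0.4306,0.9025)
member 5 (2-4): L=3.3010, (cx,cy)=(1.0000,0.0000)
member 6 (3-4): L=3.9241, (cx,cy)=(0.4049,-0.9143)
member 7 (3-5): L=2.9660, (cx,cy)=(1.0000,0.0034)
member 8 (4-5): L=3.8525, (cx,cy)=(0.3574,0.9339)
member 9 (4-6): L=2.9530, (cx,cy)=(1.0000,0.0000)
member 10 (5-6): L=3.9280, (cx,cy)=(0.4012,-0.9160)
solve A·x = −loads:
  F[0-1] = -205.0554 N (compression)
  F[0-2] = -1164.9822 N (compression)
  F[1-2] = +219.2938 N (tension)
  F[1-3] = -155.8564 N (compression)
  F[2-3] = -226.4006 N (compression)
  F[2-4] = -987.8738 N (compression)
  F[3-4] = +207.2086 N (tension)
  F[3-5] = -336.6536 N (compression)
  F[4-5] = +439.8459 N (tension)
  F[4-6] = +179.4373 N (tension)
  F[5-6] = -447.2299 N (compression)
  Rx@0 = +1240.6200 N
  Ry@0 = +190.5955 N
  Ry@6 = +409.6545 N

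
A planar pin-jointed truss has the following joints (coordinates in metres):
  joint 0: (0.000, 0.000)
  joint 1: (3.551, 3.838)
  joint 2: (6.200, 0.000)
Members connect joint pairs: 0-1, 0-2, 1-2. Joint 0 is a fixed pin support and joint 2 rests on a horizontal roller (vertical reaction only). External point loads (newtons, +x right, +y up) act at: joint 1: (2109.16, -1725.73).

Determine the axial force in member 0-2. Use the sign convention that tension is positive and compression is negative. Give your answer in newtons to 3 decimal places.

N=3 nodes, M=3 members, R=3 reactions → 2N=6, M+R=6
member 0 (0-1): L=5.2288, (cx,cy)=(0.6791,0.7340)
member 1 (0-2): L=6.2000, (cx,cy)=(1.0000,0.0000)
member 2 (1-2): L=4.6634, (cx,cy)=(0.5680,-0.8230)
solve A·x = −loads:
  F[0-1] = +774.2395 N (tension)
  F[0-2] = +1583.3511 N (tension)
  F[1-2] = -2787.4006 N (compression)
  Rx@0 = -2109.1600 N
  Ry@0 = -568.3060 N
  Ry@2 = +2294.0360 N

1583.351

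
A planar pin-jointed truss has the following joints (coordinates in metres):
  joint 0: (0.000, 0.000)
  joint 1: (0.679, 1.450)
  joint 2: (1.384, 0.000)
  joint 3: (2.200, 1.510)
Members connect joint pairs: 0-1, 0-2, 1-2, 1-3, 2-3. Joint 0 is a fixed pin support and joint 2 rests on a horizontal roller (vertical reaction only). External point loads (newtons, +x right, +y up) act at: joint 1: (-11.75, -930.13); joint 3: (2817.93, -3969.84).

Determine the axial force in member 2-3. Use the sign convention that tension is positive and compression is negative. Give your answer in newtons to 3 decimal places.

N=4 nodes, M=5 members, R=3 reactions → 2N=8, M+R=8
member 0 (0-1): L=1.6011, (cx,cy)=(0.4241,0.9056)
member 1 (0-2): L=1.3840, (cx,cy)=(1.0000,0.0000)
member 2 (1-2): L=1.6123, (cx,cy)=(0.4373,-0.8993)
member 3 (1-3): L=1.5222, (cx,cy)=(0.9992,0.0394)
member 4 (2-3): L=1.7164, (cx,cy)=(0.4754,0.8798)
solve A·x = −loads:
  F[0-1] = +5442.6158 N (tension)
  F[0-2] = +498.0657 N (tension)
  F[1-2] = -6292.4793 N (compression)
  F[1-3] = +5075.2731 N (tension)
  F[2-3] = -4739.8111 N (compression)
  Rx@0 = -2806.1800 N
  Ry@0 = -4928.9629 N
  Ry@2 = +9828.9329 N

-4739.811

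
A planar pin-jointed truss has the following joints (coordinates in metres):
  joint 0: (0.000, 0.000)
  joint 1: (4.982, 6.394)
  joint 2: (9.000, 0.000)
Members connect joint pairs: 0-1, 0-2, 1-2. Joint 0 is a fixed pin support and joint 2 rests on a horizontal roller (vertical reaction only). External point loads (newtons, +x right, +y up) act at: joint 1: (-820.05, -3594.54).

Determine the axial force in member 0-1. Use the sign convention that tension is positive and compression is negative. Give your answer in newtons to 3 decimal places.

-2772.953

N=3 nodes, M=3 members, R=3 reactions → 2N=6, M+R=6
member 0 (0-1): L=8.1058, (cx,cy)=(0.6146,0.7888)
member 1 (0-2): L=9.0000, (cx,cy)=(1.0000,0.0000)
member 2 (1-2): L=7.5517, (cx,cy)=(0.5321,-0.8467)
solve A·x = −loads:
  F[0-1] = -2772.9533 N (compression)
  F[0-2] = +884.2727 N (tension)
  F[1-2] = -1661.9528 N (compression)
  Rx@0 = +820.0500 N
  Ry@0 = +2187.3624 N
  Ry@2 = +1407.1776 N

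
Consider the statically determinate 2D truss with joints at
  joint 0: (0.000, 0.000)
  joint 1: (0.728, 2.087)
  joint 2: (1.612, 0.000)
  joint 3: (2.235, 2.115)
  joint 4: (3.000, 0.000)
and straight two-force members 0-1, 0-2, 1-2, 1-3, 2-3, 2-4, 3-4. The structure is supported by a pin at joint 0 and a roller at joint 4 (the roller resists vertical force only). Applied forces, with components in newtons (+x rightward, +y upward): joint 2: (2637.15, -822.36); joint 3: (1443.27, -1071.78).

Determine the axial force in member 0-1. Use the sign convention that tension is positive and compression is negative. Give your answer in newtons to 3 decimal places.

385.217

N=5 nodes, M=7 members, R=3 reactions → 2N=10, M+R=10
member 0 (0-1): L=2.2103, (cx,cy)=(0.3294,0.9442)
member 1 (0-2): L=1.6120, (cx,cy)=(1.0000,0.0000)
member 2 (1-2): L=2.2665, (cx,cy)=(0.3900,-0.9208)
member 3 (1-3): L=1.5073, (cx,cy)=(0.9998,0.0186)
member 4 (2-3): L=2.2048, (cx,cy)=(0.2826,0.9592)
member 5 (2-4): L=1.3880, (cx,cy)=(1.0000,0.0000)
member 6 (3-4): L=2.2491, (cx,cy)=(0.3401,-0.9404)
solve A·x = −loads:
  F[0-1] = +385.2166 N (tension)
  F[0-2] = +3953.5440 N (tension)
  F[1-2] = -389.3818 N (compression)
  F[1-3] = +278.7941 N (tension)
  F[2-3] = +1231.0701 N (tension)
  F[2-4] = +816.6738 N (tension)
  F[3-4] = -2401.0208 N (compression)
  Rx@0 = -4080.4200 N
  Ry@0 = -363.7229 N
  Ry@4 = +2257.8629 N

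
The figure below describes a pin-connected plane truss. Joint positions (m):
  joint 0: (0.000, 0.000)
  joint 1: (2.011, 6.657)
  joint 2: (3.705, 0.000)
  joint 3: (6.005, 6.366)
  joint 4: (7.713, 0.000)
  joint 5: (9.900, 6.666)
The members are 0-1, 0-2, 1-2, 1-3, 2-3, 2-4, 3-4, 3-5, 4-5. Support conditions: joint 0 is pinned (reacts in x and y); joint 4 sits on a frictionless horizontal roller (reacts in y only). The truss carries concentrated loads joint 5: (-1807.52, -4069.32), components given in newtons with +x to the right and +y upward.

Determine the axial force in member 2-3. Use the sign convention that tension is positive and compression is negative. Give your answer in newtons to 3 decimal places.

N=6 nodes, M=9 members, R=3 reactions → 2N=12, M+R=12
member 0 (0-1): L=6.9541, (cx,cy)=(0.2892,0.9573)
member 1 (0-2): L=3.7050, (cx,cy)=(1.0000,0.0000)
member 2 (1-2): L=6.8692, (cx,cy)=(0.2466,-0.9691)
member 3 (1-3): L=4.0046, (cx,cy)=(0.9974,-0.0727)
member 4 (2-3): L=6.7687, (cx,cy)=(0.3398,0.9405)
member 5 (2-4): L=4.0080, (cx,cy)=(1.0000,0.0000)
member 6 (3-4): L=6.5911, (cx,cy)=(0.2591,-0.9658)
member 7 (3-5): L=3.9065, (cx,cy)=(0.9970,0.0768)
member 8 (4-5): L=7.0156, (cx,cy)=(0.3117,0.9502)
solve A·x = −loads:
  F[0-1] = -426.5380 N (compression)
  F[0-2] = -1684.1732 N (compression)
  F[1-2] = +438.7344 N (tension)
  F[1-3] = -232.1567 N (compression)
  F[2-3] = -452.0835 N (compression)
  F[2-4] = -1422.3605 N (compression)
  F[3-4] = +384.1025 N (tension)
  F[3-5] = -486.1296 N (compression)
  F[4-5] = -4243.4415 N (compression)
  Rx@0 = +1807.5200 N
  Ry@0 = +408.3139 N
  Ry@4 = +3661.0061 N

-452.083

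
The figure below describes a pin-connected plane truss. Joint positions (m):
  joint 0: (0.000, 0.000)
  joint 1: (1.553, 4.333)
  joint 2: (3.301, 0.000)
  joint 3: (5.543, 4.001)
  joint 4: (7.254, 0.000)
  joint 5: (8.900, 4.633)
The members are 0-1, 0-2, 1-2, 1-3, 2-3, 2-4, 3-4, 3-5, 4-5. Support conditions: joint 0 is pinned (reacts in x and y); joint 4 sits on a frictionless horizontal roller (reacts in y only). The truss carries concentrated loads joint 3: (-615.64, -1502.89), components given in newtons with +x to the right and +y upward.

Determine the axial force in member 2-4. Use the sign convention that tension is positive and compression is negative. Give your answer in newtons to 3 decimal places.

N=6 nodes, M=9 members, R=3 reactions → 2N=12, M+R=12
member 0 (0-1): L=4.6029, (cx,cy)=(0.3374,0.9414)
member 1 (0-2): L=3.3010, (cx,cy)=(1.0000,0.0000)
member 2 (1-2): L=4.6723, (cx,cy)=(0.3741,-0.9274)
member 3 (1-3): L=4.0038, (cx,cy)=(0.9966,-0.0829)
member 4 (2-3): L=4.5863, (cx,cy)=(0.4888,0.8724)
member 5 (2-4): L=3.9530, (cx,cy)=(1.0000,0.0000)
member 6 (3-4): L=4.3515, (cx,cy)=(0.3932,-0.9195)
member 7 (3-5): L=3.4160, (cx,cy)=(0.9827,0.1850)
member 8 (4-5): L=4.9167, (cx,cy)=(0.3348,0.9423)
solve A·x = −loads:
  F[0-1] = -737.2795 N (compression)
  F[0-2] = -366.8849 N (compression)
  F[1-2] = +797.4844 N (tension)
  F[1-3] = -549.0005 N (compression)
  F[2-3] = -847.7705 N (compression)
  F[2-4] = +345.8959 N (tension)
  F[3-4] = -879.6989 N (compression)
  F[3-5] = -0.0000 N (tension)
  F[4-5] = +0.0000 N (tension)
  Rx@0 = +615.6400 N
  Ry@0 = +694.0475 N
  Ry@4 = +808.8425 N

345.896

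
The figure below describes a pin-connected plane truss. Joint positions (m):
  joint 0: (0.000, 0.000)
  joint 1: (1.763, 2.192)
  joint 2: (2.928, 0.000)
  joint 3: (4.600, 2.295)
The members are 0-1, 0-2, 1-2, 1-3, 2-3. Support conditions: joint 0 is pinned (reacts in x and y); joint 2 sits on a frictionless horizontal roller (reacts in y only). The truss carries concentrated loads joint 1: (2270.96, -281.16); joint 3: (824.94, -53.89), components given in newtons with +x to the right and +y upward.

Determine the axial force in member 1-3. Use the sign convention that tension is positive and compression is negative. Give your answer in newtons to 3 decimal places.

888.265

N=4 nodes, M=5 members, R=3 reactions → 2N=8, M+R=8
member 0 (0-1): L=2.8130, (cx,cy)=(0.6267,0.7792)
member 1 (0-2): L=2.9280, (cx,cy)=(1.0000,0.0000)
member 2 (1-2): L=2.4824, (cx,cy)=(0.4693,-0.8830)
member 3 (1-3): L=2.8389, (cx,cy)=(0.9993,0.0363)
member 4 (2-3): L=2.8395, (cx,cy)=(0.5888,0.8082)
solve A·x = −loads:
  F[0-1] = +2907.4881 N (tension)
  F[0-2] = +1273.6886 N (tension)
  F[1-2] = -2847.6327 N (compression)
  F[1-3] = +888.2653 N (tension)
  F[2-3] = -106.5490 N (compression)
  Rx@0 = -3095.9000 N
  Ry@0 = -2265.6196 N
  Ry@2 = +2600.6696 N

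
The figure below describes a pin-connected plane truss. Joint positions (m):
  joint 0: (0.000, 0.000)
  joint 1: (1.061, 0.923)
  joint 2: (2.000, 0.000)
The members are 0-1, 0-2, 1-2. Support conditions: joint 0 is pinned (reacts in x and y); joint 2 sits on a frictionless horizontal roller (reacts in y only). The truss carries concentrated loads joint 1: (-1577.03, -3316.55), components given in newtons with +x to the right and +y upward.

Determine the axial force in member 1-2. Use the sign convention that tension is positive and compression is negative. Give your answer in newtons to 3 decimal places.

-1471.645

N=3 nodes, M=3 members, R=3 reactions → 2N=6, M+R=6
member 0 (0-1): L=1.4063, (cx,cy)=(0.7545,0.6563)
member 1 (0-2): L=2.0000, (cx,cy)=(1.0000,0.0000)
member 2 (1-2): L=1.3167, (cx,cy)=(0.7132,-0.7010)
solve A·x = −loads:
  F[0-1] = -3481.3199 N (compression)
  F[0-2] = +1049.5135 N (tension)
  F[1-2] = -1471.6453 N (compression)
  Rx@0 = +1577.0300 N
  Ry@0 = +2284.9196 N
  Ry@2 = +1031.6304 N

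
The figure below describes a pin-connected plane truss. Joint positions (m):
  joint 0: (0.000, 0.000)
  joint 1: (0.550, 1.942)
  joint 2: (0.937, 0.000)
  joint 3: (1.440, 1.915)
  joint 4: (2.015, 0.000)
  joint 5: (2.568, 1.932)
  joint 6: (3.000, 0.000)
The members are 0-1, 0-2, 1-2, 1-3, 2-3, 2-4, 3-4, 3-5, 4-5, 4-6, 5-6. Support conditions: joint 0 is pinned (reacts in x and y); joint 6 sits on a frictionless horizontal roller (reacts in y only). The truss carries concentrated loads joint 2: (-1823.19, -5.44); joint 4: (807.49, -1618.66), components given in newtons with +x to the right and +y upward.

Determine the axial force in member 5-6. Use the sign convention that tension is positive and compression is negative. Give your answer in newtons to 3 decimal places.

N=7 nodes, M=11 members, R=3 reactions → 2N=14, M+R=14
member 0 (0-1): L=2.0184, (cx,cy)=(0.2725,0.9622)
member 1 (0-2): L=0.9370, (cx,cy)=(1.0000,0.0000)
member 2 (1-2): L=1.9802, (cx,cy)=(0.1954,-0.9807)
member 3 (1-3): L=0.8904, (cx,cy)=(0.9995,-0.0303)
member 4 (2-3): L=1.9800, (cx,cy)=(0.2540,0.9672)
member 5 (2-4): L=1.0780, (cx,cy)=(1.0000,0.0000)
member 6 (3-4): L=1.9995, (cx,cy)=(0.2876,-0.9578)
member 7 (3-5): L=1.1281, (cx,cy)=(0.9999,0.0151)
member 8 (4-5): L=2.0096, (cx,cy)=(0.2752,0.9614)
member 9 (4-6): L=0.9850, (cx,cy)=(1.0000,0.0000)
member 10 (5-6): L=1.9797, (cx,cy)=(0.2182,-0.9759)
solve A·x = −loads:
  F[0-1] = -556.2511 N (compression)
  F[0-2] = -864.1240 N (compression)
  F[1-2] = +553.7610 N (tension)
  F[1-3] = -259.9205 N (compression)
  F[2-3] = -555.8797 N (compression)
  F[2-4] = +1208.5099 N (tension)
  F[3-4] = +544.3528 N (tension)
  F[3-5] = -557.6267 N (compression)
  F[4-5] = +1141.3675 N (tension)
  F[4-6] = +243.4805 N (tension)
  F[5-6] = -1115.7885 N (compression)
  Rx@0 = +1015.7000 N
  Ry@0 = +535.2009 N
  Ry@6 = +1088.8991 N

-1115.788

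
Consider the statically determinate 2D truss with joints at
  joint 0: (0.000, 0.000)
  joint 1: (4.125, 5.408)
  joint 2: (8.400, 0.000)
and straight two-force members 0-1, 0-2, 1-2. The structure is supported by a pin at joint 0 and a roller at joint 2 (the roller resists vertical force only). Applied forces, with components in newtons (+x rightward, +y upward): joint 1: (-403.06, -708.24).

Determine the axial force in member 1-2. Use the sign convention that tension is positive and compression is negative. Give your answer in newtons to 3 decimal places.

-112.560

N=3 nodes, M=3 members, R=3 reactions → 2N=6, M+R=6
member 0 (0-1): L=6.8016, (cx,cy)=(0.6065,0.7951)
member 1 (0-2): L=8.4000, (cx,cy)=(1.0000,0.0000)
member 2 (1-2): L=6.8936, (cx,cy)=(0.6201,-0.7845)
solve A·x = −loads:
  F[0-1] = -779.6933 N (compression)
  F[0-2] = +69.8028 N (tension)
  F[1-2] = -112.5601 N (compression)
  Rx@0 = +403.0600 N
  Ry@0 = +619.9374 N
  Ry@2 = +88.3026 N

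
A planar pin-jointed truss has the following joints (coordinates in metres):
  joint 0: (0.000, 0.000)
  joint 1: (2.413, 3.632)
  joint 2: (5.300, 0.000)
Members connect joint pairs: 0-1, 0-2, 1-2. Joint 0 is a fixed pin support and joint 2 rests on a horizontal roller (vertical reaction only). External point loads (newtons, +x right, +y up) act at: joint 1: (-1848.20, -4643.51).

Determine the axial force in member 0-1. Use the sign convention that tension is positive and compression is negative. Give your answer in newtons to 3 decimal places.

-4557.325

N=3 nodes, M=3 members, R=3 reactions → 2N=6, M+R=6
member 0 (0-1): L=4.3605, (cx,cy)=(0.5534,0.8329)
member 1 (0-2): L=5.3000, (cx,cy)=(1.0000,0.0000)
member 2 (1-2): L=4.6396, (cx,cy)=(0.6222,-0.7828)
solve A·x = −loads:
  F[0-1] = -4557.3253 N (compression)
  F[0-2] = +673.7164 N (tension)
  F[1-2] = -1082.7145 N (compression)
  Rx@0 = +1848.2000 N
  Ry@0 = +3795.9388 N
  Ry@2 = +847.5712 N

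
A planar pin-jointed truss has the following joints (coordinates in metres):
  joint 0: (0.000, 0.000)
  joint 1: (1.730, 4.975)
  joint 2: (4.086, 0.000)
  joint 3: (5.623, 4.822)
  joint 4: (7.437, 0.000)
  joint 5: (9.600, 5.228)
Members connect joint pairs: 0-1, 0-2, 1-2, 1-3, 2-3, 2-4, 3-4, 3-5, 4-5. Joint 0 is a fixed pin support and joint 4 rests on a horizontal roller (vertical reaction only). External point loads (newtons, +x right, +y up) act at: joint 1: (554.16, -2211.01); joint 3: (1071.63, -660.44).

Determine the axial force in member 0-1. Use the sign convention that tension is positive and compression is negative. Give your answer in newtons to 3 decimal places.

N=6 nodes, M=9 members, R=3 reactions → 2N=12, M+R=12
member 0 (0-1): L=5.2672, (cx,cy)=(0.3284,0.9445)
member 1 (0-2): L=4.0860, (cx,cy)=(1.0000,0.0000)
member 2 (1-2): L=5.5047, (cx,cy)=(0.4280,-0.9038)
member 3 (1-3): L=3.8960, (cx,cy)=(0.9992,-0.0393)
member 4 (2-3): L=5.0610, (cx,cy)=(0.3037,0.9528)
member 5 (2-4): L=3.3510, (cx,cy)=(1.0000,0.0000)
member 6 (3-4): L=5.1519, (cx,cy)=(0.3521,-0.9360)
member 7 (3-5): L=3.9977, (cx,cy)=(0.9948,0.1016)
member 8 (4-5): L=5.6578, (cx,cy)=(0.3823,0.9240)
solve A·x = −loads:
  F[0-1] = -838.7785 N (compression)
  F[0-2] = +1901.2843 N (tension)
  F[1-2] = -1562.8239 N (compression)
  F[1-3] = -160.8890 N (compression)
  F[2-3] = +1482.4635 N (tension)
  F[2-4] = +782.1812 N (tension)
  F[3-4] = -2221.4636 N (compression)
  F[3-5] = -0.0000 N (compression)
  F[4-5] = -0.0000 N (compression)
  Rx@0 = -1625.7900 N
  Ry@0 = +792.2450 N
  Ry@4 = +2079.2050 N

-838.778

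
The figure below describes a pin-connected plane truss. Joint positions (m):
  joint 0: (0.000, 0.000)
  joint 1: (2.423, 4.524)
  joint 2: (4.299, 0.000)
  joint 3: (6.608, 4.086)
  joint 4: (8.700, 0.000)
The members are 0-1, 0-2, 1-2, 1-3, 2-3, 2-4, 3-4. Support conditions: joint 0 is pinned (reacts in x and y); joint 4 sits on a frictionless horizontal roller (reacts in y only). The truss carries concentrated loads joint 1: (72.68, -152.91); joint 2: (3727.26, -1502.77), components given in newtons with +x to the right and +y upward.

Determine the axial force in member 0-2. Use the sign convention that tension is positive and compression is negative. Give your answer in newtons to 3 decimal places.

4245.937

N=5 nodes, M=7 members, R=3 reactions → 2N=10, M+R=10
member 0 (0-1): L=5.1320, (cx,cy)=(0.4721,0.8815)
member 1 (0-2): L=4.2990, (cx,cy)=(1.0000,0.0000)
member 2 (1-2): L=4.8975, (cx,cy)=(0.3830,-0.9237)
member 3 (1-3): L=4.2079, (cx,cy)=(0.9946,-0.1041)
member 4 (2-3): L=4.6933, (cx,cy)=(0.4920,0.8706)
member 5 (2-4): L=4.4010, (cx,cy)=(1.0000,0.0000)
member 6 (3-4): L=4.5904, (cx,cy)=(0.4557,-0.8901)
solve A·x = −loads:
  F[0-1] = -944.6393 N (compression)
  F[0-2] = +4245.9372 N (tension)
  F[1-2] = +830.7686 N (tension)
  F[1-3] = -841.4733 N (compression)
  F[2-3] = +844.6592 N (tension)
  F[2-4] = +421.3468 N (tension)
  F[3-4] = -924.5480 N (compression)
  Rx@0 = -3799.9400 N
  Ry@0 = +832.7244 N
  Ry@4 = +822.9556 N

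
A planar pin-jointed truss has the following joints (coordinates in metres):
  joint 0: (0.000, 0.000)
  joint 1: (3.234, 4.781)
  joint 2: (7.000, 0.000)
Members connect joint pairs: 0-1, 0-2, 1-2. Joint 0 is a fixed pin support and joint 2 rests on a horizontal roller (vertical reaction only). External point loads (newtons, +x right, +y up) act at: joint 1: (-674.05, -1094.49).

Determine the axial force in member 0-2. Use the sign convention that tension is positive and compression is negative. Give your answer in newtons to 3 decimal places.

N=3 nodes, M=3 members, R=3 reactions → 2N=6, M+R=6
member 0 (0-1): L=5.7721, (cx,cy)=(0.5603,0.8283)
member 1 (0-2): L=7.0000, (cx,cy)=(1.0000,0.0000)
member 2 (1-2): L=6.0861, (cx,cy)=(0.6188,-0.7856)
solve A·x = −loads:
  F[0-1] = -1266.7051 N (compression)
  F[0-2] = +35.6657 N (tension)
  F[1-2] = -57.6382 N (compression)
  Rx@0 = +674.0500 N
  Ry@0 = +1049.2118 N
  Ry@2 = +45.2782 N

35.666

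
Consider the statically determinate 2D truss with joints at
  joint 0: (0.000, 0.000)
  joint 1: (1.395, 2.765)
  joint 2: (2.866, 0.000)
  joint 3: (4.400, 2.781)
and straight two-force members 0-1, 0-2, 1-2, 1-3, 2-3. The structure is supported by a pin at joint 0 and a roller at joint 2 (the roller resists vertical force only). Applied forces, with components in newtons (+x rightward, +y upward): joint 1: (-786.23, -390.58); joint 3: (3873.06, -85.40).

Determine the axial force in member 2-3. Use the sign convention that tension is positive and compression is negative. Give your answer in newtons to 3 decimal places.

-121.438

N=4 nodes, M=5 members, R=3 reactions → 2N=8, M+R=8
member 0 (0-1): L=3.0970, (cx,cy)=(0.4504,0.8928)
member 1 (0-2): L=2.8660, (cx,cy)=(1.0000,0.0000)
member 2 (1-2): L=3.1319, (cx,cy)=(0.4697,-0.8828)
member 3 (1-3): L=3.0050, (cx,cy)=(1.0000,0.0053)
member 4 (2-3): L=3.1760, (cx,cy)=(0.4830,0.8756)
solve A·x = −loads:
  F[0-1] = +3186.4795 N (tension)
  F[0-2] = +1651.5133 N (tension)
  F[1-2] = -3641.1600 N (compression)
  F[1-3] = +3931.7697 N (tension)
  F[2-3] = -121.4383 N (compression)
  Rx@0 = -3086.8300 N
  Ry@0 = -2844.9108 N
  Ry@2 = +3320.8908 N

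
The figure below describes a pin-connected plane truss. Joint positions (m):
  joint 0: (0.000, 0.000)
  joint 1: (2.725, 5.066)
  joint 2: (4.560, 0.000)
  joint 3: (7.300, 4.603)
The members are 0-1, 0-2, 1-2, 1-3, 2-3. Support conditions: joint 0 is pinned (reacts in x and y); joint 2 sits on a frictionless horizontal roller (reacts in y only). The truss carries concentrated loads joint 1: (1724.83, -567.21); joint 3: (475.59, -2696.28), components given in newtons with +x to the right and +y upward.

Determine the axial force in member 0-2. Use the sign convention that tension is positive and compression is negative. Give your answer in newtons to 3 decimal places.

162.758

N=4 nodes, M=5 members, R=3 reactions → 2N=8, M+R=8
member 0 (0-1): L=5.7524, (cx,cy)=(0.4737,0.8807)
member 1 (0-2): L=4.5600, (cx,cy)=(1.0000,0.0000)
member 2 (1-2): L=5.3881, (cx,cy)=(0.3406,-0.9402)
member 3 (1-3): L=4.5984, (cx,cy)=(0.9949,-0.1007)
member 4 (2-3): L=5.3568, (cx,cy)=(0.5115,0.8593)
solve A·x = −loads:
  F[0-1] = +4301.4395 N (tension)
  F[0-2] = +162.7584 N (tension)
  F[1-2] = -4843.5300 N (compression)
  F[1-3] = +1972.3947 N (tension)
  F[2-3] = -2906.7064 N (compression)
  Rx@0 = -2200.4200 N
  Ry@0 = -3788.1812 N
  Ry@2 = +7051.6712 N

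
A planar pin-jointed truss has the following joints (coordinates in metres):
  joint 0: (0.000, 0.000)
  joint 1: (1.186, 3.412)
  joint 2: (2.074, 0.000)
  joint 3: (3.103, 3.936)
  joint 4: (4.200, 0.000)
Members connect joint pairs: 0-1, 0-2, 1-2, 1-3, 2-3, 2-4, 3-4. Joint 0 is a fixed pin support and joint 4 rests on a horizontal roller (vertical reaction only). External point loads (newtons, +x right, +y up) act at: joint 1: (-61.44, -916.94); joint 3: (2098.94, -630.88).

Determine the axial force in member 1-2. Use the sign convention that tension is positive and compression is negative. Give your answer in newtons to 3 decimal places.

-1823.710

N=5 nodes, M=7 members, R=3 reactions → 2N=10, M+R=10
member 0 (0-1): L=3.6122, (cx,cy)=(0.3283,0.9446)
member 1 (0-2): L=2.0740, (cx,cy)=(1.0000,0.0000)
member 2 (1-2): L=3.5257, (cx,cy)=(0.2519,-0.9678)
member 3 (1-3): L=1.9873, (cx,cy)=(0.9646,0.2637)
member 4 (2-3): L=4.0683, (cx,cy)=(0.2529,0.9675)
member 5 (2-4): L=2.1260, (cx,cy)=(1.0000,0.0000)
member 6 (3-4): L=4.0860, (cx,cy)=(0.2685,-0.9633)
solve A·x = −loads:
  F[0-1] = +1158.5244 N (tension)
  F[0-2] = +1657.1247 N (tension)
  F[1-2] = -1823.7104 N (compression)
  F[1-3] = +934.2080 N (tension)
  F[2-3] = +1824.2338 N (tension)
  F[2-4] = +736.3837 N (tension)
  F[3-4] = -2742.8200 N (compression)
  Rx@0 = -2037.5000 N
  Ry@0 = -1094.3005 N
  Ry@4 = +2642.1205 N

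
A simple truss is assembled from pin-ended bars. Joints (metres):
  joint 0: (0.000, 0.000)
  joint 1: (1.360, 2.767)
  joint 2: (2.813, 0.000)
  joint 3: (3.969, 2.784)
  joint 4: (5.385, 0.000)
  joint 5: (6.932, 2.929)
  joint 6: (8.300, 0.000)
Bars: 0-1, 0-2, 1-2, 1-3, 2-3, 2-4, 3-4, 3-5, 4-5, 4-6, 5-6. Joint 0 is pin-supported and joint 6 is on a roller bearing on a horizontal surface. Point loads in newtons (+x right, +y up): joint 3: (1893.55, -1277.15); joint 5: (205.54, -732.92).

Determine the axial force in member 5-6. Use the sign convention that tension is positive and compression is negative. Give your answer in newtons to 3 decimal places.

N=7 nodes, M=11 members, R=3 reactions → 2N=14, M+R=14
member 0 (0-1): L=3.0832, (cx,cy)=(0.4411,0.8975)
member 1 (0-2): L=2.8130, (cx,cy)=(1.0000,0.0000)
member 2 (1-2): L=3.1253, (cx,cy)=(0.4649,-0.8854)
member 3 (1-3): L=2.6091, (cx,cy)=(1.0000,0.0065)
member 4 (2-3): L=3.0145, (cx,cy)=(0.3835,0.9235)
member 5 (2-4): L=2.5720, (cx,cy)=(1.0000,0.0000)
member 6 (3-4): L=3.1234, (cx,cy)=(0.4534,-0.8913)
member 7 (3-5): L=2.9665, (cx,cy)=(0.9988,0.0489)
member 8 (4-5): L=3.3124, (cx,cy)=(0.4670,0.8842)
member 9 (4-6): L=2.9150, (cx,cy)=(1.0000,0.0000)
member 10 (5-6): L=3.2327, (cx,cy)=(0.4232,-0.9060)
solve A·x = −loads:
  F[0-1] = -88.6444 N (compression)
  F[0-2] = +2138.1915 N (tension)
  F[1-2] = +89.2627 N (tension)
  F[1-3] = -80.6029 N (compression)
  F[2-3] = -85.5713 N (compression)
  F[2-4] = +2212.5064 N (tension)
  F[3-4] = -1418.4835 N (compression)
  F[3-5] = -1365.5289 N (compression)
  F[4-5] = +1429.8567 N (tension)
  F[4-6] = +901.6543 N (tension)
  F[5-6] = -2130.6973 N (compression)
  Rx@0 = -2099.0900 N
  Ry@0 = +79.5544 N
  Ry@6 = +1930.5156 N

-2130.697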